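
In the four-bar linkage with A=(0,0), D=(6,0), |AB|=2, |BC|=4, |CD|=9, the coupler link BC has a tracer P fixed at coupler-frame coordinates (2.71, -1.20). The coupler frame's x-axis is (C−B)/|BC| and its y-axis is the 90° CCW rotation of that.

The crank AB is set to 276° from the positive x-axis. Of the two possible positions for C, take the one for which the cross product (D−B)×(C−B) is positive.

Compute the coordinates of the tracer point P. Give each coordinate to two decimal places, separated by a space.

A=(0,0), D=(6.00,0)
B = A + 2.00·(cos276°, sin276°) = (0.2091, -1.9890)
|BD| = 6.1230
circle(B,4.00) ∩ circle(D,9.00): a=-2.2463, h=3.3097
  candidates: C₊=(-2.9906,0.4114) cross=20.265; C₋=(-0.8403,-5.8489) cross=-20.265
  mode + wants cross > 0 → take C=(-2.9906,0.4114) (cross=20.265)
ex = (C−B)/|BC| = (-0.7999,0.6001); ey = (-0.6001,-0.7999)
P = B + 2.71·ex + -1.20·ey = (-1.2386,0.5972)

-1.24 0.60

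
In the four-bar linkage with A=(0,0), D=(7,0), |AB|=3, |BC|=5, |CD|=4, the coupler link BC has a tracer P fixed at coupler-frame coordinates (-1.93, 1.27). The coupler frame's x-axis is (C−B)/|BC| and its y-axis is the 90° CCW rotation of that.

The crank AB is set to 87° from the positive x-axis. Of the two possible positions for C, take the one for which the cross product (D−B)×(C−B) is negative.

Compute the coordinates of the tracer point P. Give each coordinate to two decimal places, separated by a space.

0.03 5.30

A=(0,0), D=(7.00,0)
B = A + 3.00·(cos87°, sin87°) = (0.1570, 2.9959)
|BD| = 7.4701
circle(B,5.00) ∩ circle(D,4.00): a=4.3374, h=2.4873
  candidates: C₊=(5.1279,3.5348) cross=18.580; C₋=(3.1328,-1.0222) cross=-18.580
  mode - wants cross < 0 → take C=(3.1328,-1.0222) (cross=-18.580)
ex = (C−B)/|BC| = (0.5952,-0.8036); ey = (0.8036,0.5952)
P = B + -1.93·ex + 1.27·ey = (0.0289,5.3027)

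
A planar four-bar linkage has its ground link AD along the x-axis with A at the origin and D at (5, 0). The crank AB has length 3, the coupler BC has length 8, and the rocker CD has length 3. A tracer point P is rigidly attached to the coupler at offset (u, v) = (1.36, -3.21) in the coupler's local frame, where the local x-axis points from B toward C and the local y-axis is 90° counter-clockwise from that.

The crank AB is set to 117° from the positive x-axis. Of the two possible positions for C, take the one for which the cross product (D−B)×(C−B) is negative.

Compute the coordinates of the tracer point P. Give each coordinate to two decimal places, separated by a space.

-2.64 -0.57

A=(0,0), D=(5.00,0)
B = A + 3.00·(cos117°, sin117°) = (-1.3620, 2.6730)
|BD| = 6.9007
circle(B,8.00) ∩ circle(D,3.00): a=7.4355, h=2.9520
  candidates: C₊=(6.6365,2.5144) cross=20.371; C₋=(4.3495,-2.9286) cross=-20.371
  mode - wants cross < 0 → take C=(4.3495,-2.9286) (cross=-20.371)
ex = (C−B)/|BC| = (0.7139,-0.7002); ey = (0.7002,0.7139)
P = B + 1.36·ex + -3.21·ey = (-2.6387,-0.5710)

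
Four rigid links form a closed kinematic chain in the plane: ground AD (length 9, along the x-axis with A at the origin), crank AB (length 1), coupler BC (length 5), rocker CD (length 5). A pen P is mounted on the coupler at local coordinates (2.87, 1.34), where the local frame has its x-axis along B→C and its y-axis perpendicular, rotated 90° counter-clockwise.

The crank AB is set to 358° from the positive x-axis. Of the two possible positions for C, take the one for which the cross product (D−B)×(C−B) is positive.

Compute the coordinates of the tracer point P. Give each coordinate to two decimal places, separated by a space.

A=(0,0), D=(9.00,0)
B = A + 1.00·(cos358°, sin358°) = (0.9994, -0.0349)
|BD| = 8.0007
circle(B,5.00) ∩ circle(D,5.00): a=4.0003, h=2.9995
  candidates: C₊=(4.9866,2.9821) cross=23.998; C₋=(5.0128,-3.0170) cross=-23.998
  mode + wants cross > 0 → take C=(4.9866,2.9821) (cross=23.998)
ex = (C−B)/|BC| = (0.7974,0.6034); ey = (-0.6034,0.7974)
P = B + 2.87·ex + 1.34·ey = (2.4795,2.7654)

2.48 2.77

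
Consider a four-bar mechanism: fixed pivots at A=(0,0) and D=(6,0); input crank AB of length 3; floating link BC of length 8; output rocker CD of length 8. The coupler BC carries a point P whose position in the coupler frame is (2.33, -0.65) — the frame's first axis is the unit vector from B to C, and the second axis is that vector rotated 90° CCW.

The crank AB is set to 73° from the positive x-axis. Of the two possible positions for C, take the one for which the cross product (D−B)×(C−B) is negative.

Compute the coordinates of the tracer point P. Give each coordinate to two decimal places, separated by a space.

-0.08 0.65

A=(0,0), D=(6.00,0)
B = A + 3.00·(cos73°, sin73°) = (0.8771, 2.8689)
|BD| = 5.8715
circle(B,8.00) ∩ circle(D,8.00): a=2.9358, h=7.4419
  candidates: C₊=(7.0748,7.9275) cross=43.695; C₋=(-0.1977,-5.0586) cross=-43.695
  mode - wants cross < 0 → take C=(-0.1977,-5.0586) (cross=-43.695)
ex = (C−B)/|BC| = (-0.1343,-0.9909); ey = (0.9909,-0.1343)
P = B + 2.33·ex + -0.65·ey = (-0.0800,0.6474)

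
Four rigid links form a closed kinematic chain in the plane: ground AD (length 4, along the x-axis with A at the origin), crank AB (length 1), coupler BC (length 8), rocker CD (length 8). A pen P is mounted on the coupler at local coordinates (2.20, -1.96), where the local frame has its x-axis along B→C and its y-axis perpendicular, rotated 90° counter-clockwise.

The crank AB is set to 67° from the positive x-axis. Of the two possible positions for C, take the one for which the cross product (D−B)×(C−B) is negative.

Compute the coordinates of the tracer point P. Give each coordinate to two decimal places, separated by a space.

A=(0,0), D=(4.00,0)
B = A + 1.00·(cos67°, sin67°) = (0.3907, 0.9205)
|BD| = 3.7248
circle(B,8.00) ∩ circle(D,8.00): a=1.8624, h=7.7802
  candidates: C₊=(4.1181,7.9991) cross=28.980; C₋=(0.2727,-7.0786) cross=-28.980
  mode - wants cross < 0 → take C=(0.2727,-7.0786) (cross=-28.980)
ex = (C−B)/|BC| = (-0.0148,-0.9999); ey = (0.9999,-0.0148)
P = B + 2.20·ex + -1.96·ey = (-1.6015,-1.2503)

-1.60 -1.25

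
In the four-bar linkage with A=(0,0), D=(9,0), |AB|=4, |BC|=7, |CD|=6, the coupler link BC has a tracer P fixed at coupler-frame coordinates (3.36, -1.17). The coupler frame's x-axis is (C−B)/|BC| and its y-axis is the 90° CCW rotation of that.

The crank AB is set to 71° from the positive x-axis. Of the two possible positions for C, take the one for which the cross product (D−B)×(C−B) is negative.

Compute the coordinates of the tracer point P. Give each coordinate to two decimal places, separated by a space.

A=(0,0), D=(9.00,0)
B = A + 4.00·(cos71°, sin71°) = (1.3023, 3.7821)
|BD| = 8.5767
circle(B,7.00) ∩ circle(D,6.00): a=5.0462, h=4.8514
  candidates: C₊=(7.9707,5.9110) cross=41.609; C₋=(3.6920,-2.7974) cross=-41.609
  mode - wants cross < 0 → take C=(3.6920,-2.7974) (cross=-41.609)
ex = (C−B)/|BC| = (0.3414,-0.9399); ey = (0.9399,0.3414)
P = B + 3.36·ex + -1.17·ey = (1.3496,0.2245)

1.35 0.22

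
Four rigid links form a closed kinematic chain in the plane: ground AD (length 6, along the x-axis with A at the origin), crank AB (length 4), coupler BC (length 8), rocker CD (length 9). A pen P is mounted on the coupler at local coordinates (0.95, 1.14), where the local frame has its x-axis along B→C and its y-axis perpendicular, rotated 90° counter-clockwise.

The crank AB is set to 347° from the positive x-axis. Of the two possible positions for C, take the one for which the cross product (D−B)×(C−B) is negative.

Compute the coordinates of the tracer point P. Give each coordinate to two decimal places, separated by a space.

A=(0,0), D=(6.00,0)
B = A + 4.00·(cos347°, sin347°) = (3.8975, -0.8998)
|BD| = 2.2870
circle(B,8.00) ∩ circle(D,9.00): a=-2.5732, h=7.5749
  candidates: C₊=(-1.4485,5.0517) cross=17.323; C₋=(4.5121,-8.8762) cross=-17.323
  mode - wants cross < 0 → take C=(4.5121,-8.8762) (cross=-17.323)
ex = (C−B)/|BC| = (0.0768,-0.9970); ey = (0.9970,0.0768)
P = B + 0.95·ex + 1.14·ey = (5.1071,-1.7594)

5.11 -1.76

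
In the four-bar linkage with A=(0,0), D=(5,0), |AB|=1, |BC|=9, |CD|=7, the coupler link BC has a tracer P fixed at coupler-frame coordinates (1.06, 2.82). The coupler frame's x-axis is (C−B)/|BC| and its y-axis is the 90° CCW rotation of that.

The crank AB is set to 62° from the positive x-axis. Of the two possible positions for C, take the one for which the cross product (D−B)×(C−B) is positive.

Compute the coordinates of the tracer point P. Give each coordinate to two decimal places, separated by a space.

A=(0,0), D=(5.00,0)
B = A + 1.00·(cos62°, sin62°) = (0.4695, 0.8829)
|BD| = 4.6158
circle(B,9.00) ∩ circle(D,7.00): a=5.7743, h=6.9035
  candidates: C₊=(7.4577,6.5544) cross=31.865; C₋=(4.8165,-6.9976) cross=-31.865
  mode + wants cross > 0 → take C=(7.4577,6.5544) (cross=31.865)
ex = (C−B)/|BC| = (0.7765,0.6302); ey = (-0.6302,0.7765)
P = B + 1.06·ex + 2.82·ey = (-0.4845,3.7406)

-0.48 3.74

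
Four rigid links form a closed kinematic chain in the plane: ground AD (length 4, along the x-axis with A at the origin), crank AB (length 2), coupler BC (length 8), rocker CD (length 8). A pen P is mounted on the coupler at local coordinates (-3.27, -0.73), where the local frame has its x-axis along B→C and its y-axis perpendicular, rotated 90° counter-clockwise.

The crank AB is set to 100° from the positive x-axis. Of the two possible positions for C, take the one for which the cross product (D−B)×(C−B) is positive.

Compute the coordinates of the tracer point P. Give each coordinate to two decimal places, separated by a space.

A=(0,0), D=(4.00,0)
B = A + 2.00·(cos100°, sin100°) = (-0.3473, 1.9696)
|BD| = 4.7727
circle(B,8.00) ∩ circle(D,8.00): a=2.3863, h=7.6358
  candidates: C₊=(4.9775,7.9401) cross=36.443; C₋=(-1.3248,-5.9704) cross=-36.443
  mode + wants cross > 0 → take C=(4.9775,7.9401) (cross=36.443)
ex = (C−B)/|BC| = (0.6656,0.7463); ey = (-0.7463,0.6656)
P = B + -3.27·ex + -0.73·ey = (-1.9790,-0.9567)

-1.98 -0.96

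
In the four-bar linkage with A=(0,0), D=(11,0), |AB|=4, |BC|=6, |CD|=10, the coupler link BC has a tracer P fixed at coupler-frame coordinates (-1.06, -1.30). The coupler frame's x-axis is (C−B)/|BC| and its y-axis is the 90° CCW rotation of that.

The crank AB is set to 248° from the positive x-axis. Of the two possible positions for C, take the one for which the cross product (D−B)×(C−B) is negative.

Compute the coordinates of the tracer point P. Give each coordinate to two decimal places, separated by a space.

-3.07 -4.28

A=(0,0), D=(11.00,0)
B = A + 4.00·(cos248°, sin248°) = (-1.4984, -3.7087)
|BD| = 13.0371
circle(B,6.00) ∩ circle(D,10.00): a=4.0640, h=4.4141
  candidates: C₊=(1.1420,1.6791) cross=57.546; C₋=(3.6534,-6.7843) cross=-57.546
  mode - wants cross < 0 → take C=(3.6534,-6.7843) (cross=-57.546)
ex = (C−B)/|BC| = (0.8586,-0.5126); ey = (0.5126,0.8586)
P = B + -1.06·ex + -1.30·ey = (-3.0749,-4.2816)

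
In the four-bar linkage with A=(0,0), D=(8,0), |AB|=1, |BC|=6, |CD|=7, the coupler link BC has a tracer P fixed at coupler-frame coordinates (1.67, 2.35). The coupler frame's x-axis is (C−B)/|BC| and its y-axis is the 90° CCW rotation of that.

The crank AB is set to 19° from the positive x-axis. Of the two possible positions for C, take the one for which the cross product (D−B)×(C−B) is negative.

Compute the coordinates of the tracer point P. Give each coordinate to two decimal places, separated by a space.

3.76 -0.29

A=(0,0), D=(8.00,0)
B = A + 1.00·(cos19°, sin19°) = (0.9455, 0.3256)
|BD| = 7.0620
circle(B,6.00) ∩ circle(D,7.00): a=2.6106, h=5.4023
  candidates: C₊=(3.8024,5.6018) cross=38.151; C₋=(3.3043,-5.1913) cross=-38.151
  mode - wants cross < 0 → take C=(3.3043,-5.1913) (cross=-38.151)
ex = (C−B)/|BC| = (0.3931,-0.9195); ey = (0.9195,0.3931)
P = B + 1.67·ex + 2.35·ey = (3.7628,-0.2861)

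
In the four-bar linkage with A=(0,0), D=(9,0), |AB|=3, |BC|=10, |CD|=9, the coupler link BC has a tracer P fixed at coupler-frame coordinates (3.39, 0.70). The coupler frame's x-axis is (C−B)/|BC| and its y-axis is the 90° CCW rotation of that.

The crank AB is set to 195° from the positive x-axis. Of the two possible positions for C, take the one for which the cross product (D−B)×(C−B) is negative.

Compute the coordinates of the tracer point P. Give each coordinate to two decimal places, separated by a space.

A=(0,0), D=(9.00,0)
B = A + 3.00·(cos195°, sin195°) = (-2.8978, -0.7765)
|BD| = 11.9231
circle(B,10.00) ∩ circle(D,9.00): a=6.7583, h=7.3706
  candidates: C₊=(3.3662,7.0186) cross=87.880; C₋=(4.3262,-7.6913) cross=-87.880
  mode - wants cross < 0 → take C=(4.3262,-7.6913) (cross=-87.880)
ex = (C−B)/|BC| = (0.7224,-0.6915); ey = (0.6915,0.7224)
P = B + 3.39·ex + 0.70·ey = (0.0352,-2.6149)

0.04 -2.61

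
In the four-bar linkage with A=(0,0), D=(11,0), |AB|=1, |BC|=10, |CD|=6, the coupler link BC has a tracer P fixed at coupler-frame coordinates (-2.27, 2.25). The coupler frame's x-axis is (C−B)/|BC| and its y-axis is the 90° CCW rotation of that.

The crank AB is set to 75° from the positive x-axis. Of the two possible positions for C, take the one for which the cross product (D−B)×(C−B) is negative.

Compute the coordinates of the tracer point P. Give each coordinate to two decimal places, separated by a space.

A=(0,0), D=(11.00,0)
B = A + 1.00·(cos75°, sin75°) = (0.2588, 0.9659)
|BD| = 10.7845
circle(B,10.00) ∩ circle(D,6.00): a=8.3595, h=5.4881
  candidates: C₊=(9.0762,5.6832) cross=59.186; C₋=(8.0932,-5.2488) cross=-59.186
  mode - wants cross < 0 → take C=(8.0932,-5.2488) (cross=-59.186)
ex = (C−B)/|BC| = (0.7834,-0.6215); ey = (0.6215,0.7834)
P = B + -2.27·ex + 2.25·ey = (-0.1213,4.1394)

-0.12 4.14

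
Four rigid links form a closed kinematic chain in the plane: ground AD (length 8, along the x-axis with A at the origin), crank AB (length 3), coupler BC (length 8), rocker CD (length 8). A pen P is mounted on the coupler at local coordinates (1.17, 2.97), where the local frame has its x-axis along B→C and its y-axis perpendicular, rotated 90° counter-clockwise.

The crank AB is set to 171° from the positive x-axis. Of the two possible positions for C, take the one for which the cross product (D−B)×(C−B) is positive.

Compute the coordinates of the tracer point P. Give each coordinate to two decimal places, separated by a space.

-4.20 3.41

A=(0,0), D=(8.00,0)
B = A + 3.00·(cos171°, sin171°) = (-2.9631, 0.4693)
|BD| = 10.9731
circle(B,8.00) ∩ circle(D,8.00): a=5.4866, h=5.8222
  candidates: C₊=(2.7675,6.0515) cross=63.887; C₋=(2.2695,-5.5822) cross=-63.887
  mode + wants cross > 0 → take C=(2.7675,6.0515) (cross=63.887)
ex = (C−B)/|BC| = (0.7163,0.6978); ey = (-0.6978,0.7163)
P = B + 1.17·ex + 2.97·ey = (-4.1974,3.4132)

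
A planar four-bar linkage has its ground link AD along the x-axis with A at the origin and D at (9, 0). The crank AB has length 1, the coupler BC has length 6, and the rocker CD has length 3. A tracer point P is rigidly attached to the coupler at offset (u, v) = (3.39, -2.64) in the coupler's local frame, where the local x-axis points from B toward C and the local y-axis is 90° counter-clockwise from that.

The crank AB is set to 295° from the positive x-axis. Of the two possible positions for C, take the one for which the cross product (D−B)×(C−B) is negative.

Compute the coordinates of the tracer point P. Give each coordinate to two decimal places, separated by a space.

3.54 -3.86

A=(0,0), D=(9.00,0)
B = A + 1.00·(cos295°, sin295°) = (0.4226, -0.9063)
|BD| = 8.6251
circle(B,6.00) ∩ circle(D,3.00): a=5.8778, h=1.2050
  candidates: C₊=(6.1412,0.9096) cross=10.393; C₋=(6.3945,-1.4870) cross=-10.393
  mode - wants cross < 0 → take C=(6.3945,-1.4870) (cross=-10.393)
ex = (C−B)/|BC| = (0.9953,-0.0968); ey = (0.0968,0.9953)
P = B + 3.39·ex + -2.64·ey = (3.5412,-3.8620)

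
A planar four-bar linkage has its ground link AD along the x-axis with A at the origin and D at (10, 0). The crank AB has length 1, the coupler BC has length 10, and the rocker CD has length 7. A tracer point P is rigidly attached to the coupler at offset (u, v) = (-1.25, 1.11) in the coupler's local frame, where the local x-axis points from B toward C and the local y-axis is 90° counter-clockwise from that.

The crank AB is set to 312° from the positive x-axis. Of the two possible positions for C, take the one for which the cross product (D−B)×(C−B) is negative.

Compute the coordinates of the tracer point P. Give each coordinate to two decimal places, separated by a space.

A=(0,0), D=(10.00,0)
B = A + 1.00·(cos312°, sin312°) = (0.6691, -0.7431)
|BD| = 9.3604
circle(B,10.00) ∩ circle(D,7.00): a=7.4044, h=6.7212
  candidates: C₊=(7.5166,6.5447) cross=62.913; C₋=(8.5838,-6.8552) cross=-62.913
  mode - wants cross < 0 → take C=(8.5838,-6.8552) (cross=-62.913)
ex = (C−B)/|BC| = (0.7915,-0.6112); ey = (0.6112,0.7915)
P = B + -1.25·ex + 1.11·ey = (0.3582,0.8994)

0.36 0.90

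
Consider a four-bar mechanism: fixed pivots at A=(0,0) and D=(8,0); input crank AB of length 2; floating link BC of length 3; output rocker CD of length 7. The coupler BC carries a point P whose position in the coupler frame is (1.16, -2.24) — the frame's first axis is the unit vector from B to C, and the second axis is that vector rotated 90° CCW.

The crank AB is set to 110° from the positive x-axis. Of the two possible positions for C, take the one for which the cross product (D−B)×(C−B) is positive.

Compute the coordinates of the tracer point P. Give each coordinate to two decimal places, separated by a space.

A=(0,0), D=(8.00,0)
B = A + 2.00·(cos110°, sin110°) = (-0.6840, 1.8794)
|BD| = 8.8851
circle(B,3.00) ∩ circle(D,7.00): a=2.1916, h=2.0487
  candidates: C₊=(1.8913,3.4181) cross=18.202; C₋=(1.0246,-0.5865) cross=-18.202
  mode + wants cross > 0 → take C=(1.8913,3.4181) (cross=18.202)
ex = (C−B)/|BC| = (0.8584,0.5129); ey = (-0.5129,0.8584)
P = B + 1.16·ex + -2.24·ey = (1.4607,0.5515)

1.46 0.55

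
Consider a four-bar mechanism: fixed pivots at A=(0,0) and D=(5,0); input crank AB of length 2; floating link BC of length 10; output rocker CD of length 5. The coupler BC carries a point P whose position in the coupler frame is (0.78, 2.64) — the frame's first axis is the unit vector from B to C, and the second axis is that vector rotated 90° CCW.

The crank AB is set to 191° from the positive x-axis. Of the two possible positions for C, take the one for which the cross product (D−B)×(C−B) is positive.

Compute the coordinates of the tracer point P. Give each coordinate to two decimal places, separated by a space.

A=(0,0), D=(5.00,0)
B = A + 2.00·(cos191°, sin191°) = (-1.9633, -0.3816)
|BD| = 6.9737
circle(B,10.00) ∩ circle(D,5.00): a=8.8642, h=4.6288
  candidates: C₊=(6.6344,4.7253) cross=32.280; C₋=(7.1410,-4.5184) cross=-32.280
  mode + wants cross > 0 → take C=(6.6344,4.7253) (cross=32.280)
ex = (C−B)/|BC| = (0.8598,0.5107); ey = (-0.5107,0.8598)
P = B + 0.78·ex + 2.64·ey = (-2.6409,2.2865)

-2.64 2.29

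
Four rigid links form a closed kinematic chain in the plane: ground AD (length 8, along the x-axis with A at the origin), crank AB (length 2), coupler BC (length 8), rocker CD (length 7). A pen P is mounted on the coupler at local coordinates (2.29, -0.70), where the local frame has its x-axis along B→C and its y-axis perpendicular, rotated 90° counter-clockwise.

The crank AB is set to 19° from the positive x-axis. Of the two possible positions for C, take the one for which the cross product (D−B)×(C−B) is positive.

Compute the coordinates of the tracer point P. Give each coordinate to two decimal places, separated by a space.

3.87 2.01

A=(0,0), D=(8.00,0)
B = A + 2.00·(cos19°, sin19°) = (1.8910, 0.6511)
|BD| = 6.1436
circle(B,8.00) ∩ circle(D,7.00): a=4.2926, h=6.7508
  candidates: C₊=(6.8749,6.9090) cross=41.474; C₋=(5.4439,-6.5166) cross=-41.474
  mode + wants cross > 0 → take C=(6.8749,6.9090) (cross=41.474)
ex = (C−B)/|BC| = (0.6230,0.7822); ey = (-0.7822,0.6230)
P = B + 2.29·ex + -0.70·ey = (3.8652,2.0064)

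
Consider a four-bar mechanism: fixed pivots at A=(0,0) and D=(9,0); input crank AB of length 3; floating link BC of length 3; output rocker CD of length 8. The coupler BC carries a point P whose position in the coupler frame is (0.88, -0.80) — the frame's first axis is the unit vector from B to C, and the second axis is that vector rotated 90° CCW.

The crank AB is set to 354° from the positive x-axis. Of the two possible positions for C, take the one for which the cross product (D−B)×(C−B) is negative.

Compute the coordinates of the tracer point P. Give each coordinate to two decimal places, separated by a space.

1.86 -0.71

A=(0,0), D=(9.00,0)
B = A + 3.00·(cos354°, sin354°) = (2.9836, -0.3136)
|BD| = 6.0246
circle(B,3.00) ∩ circle(D,8.00): a=-1.5523, h=2.5672
  candidates: C₊=(1.2997,2.1693) cross=15.466; C₋=(1.5670,-2.9581) cross=-15.466
  mode - wants cross < 0 → take C=(1.5670,-2.9581) (cross=-15.466)
ex = (C−B)/|BC| = (-0.4722,-0.8815); ey = (0.8815,-0.4722)
P = B + 0.88·ex + -0.80·ey = (1.8628,-0.7115)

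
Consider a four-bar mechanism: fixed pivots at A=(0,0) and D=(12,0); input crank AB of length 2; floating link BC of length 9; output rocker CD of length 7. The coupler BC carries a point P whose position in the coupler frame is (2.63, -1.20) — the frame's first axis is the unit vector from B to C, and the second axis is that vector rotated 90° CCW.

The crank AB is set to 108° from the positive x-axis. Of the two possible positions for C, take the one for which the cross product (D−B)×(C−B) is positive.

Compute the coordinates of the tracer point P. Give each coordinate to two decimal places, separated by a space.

2.27 1.85

A=(0,0), D=(12.00,0)
B = A + 2.00·(cos108°, sin108°) = (-0.6180, 1.9021)
|BD| = 12.7606
circle(B,9.00) ∩ circle(D,7.00): a=7.6342, h=4.7665
  candidates: C₊=(7.6413,5.4774) cross=60.824; C₋=(6.2203,-3.9491) cross=-60.824
  mode + wants cross > 0 → take C=(7.6413,5.4774) (cross=60.824)
ex = (C−B)/|BC| = (0.9177,0.3973); ey = (-0.3973,0.9177)
P = B + 2.63·ex + -1.20·ey = (2.2722,1.8456)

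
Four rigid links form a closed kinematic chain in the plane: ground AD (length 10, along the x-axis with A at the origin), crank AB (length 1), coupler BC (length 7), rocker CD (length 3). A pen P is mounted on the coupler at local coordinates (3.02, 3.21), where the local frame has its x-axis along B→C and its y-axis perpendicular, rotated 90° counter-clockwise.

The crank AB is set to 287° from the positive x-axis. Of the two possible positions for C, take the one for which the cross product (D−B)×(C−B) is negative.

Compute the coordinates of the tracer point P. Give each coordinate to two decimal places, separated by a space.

3.46 2.11

A=(0,0), D=(10.00,0)
B = A + 1.00·(cos287°, sin287°) = (0.2924, -0.9563)
|BD| = 9.7546
circle(B,7.00) ∩ circle(D,3.00): a=6.9276, h=1.0040
  candidates: C₊=(7.0882,0.7220) cross=9.794; C₋=(7.2851,-1.2763) cross=-9.794
  mode - wants cross < 0 → take C=(7.2851,-1.2763) (cross=-9.794)
ex = (C−B)/|BC| = (0.9990,-0.0457); ey = (0.0457,0.9990)
P = B + 3.02·ex + 3.21·ey = (3.4560,2.1123)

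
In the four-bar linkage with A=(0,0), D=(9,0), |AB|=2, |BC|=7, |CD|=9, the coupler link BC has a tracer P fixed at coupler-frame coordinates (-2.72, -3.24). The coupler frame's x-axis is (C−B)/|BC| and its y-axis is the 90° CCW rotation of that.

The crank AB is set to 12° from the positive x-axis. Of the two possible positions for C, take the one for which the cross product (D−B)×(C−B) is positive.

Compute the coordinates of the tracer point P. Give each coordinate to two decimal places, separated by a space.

A=(0,0), D=(9.00,0)
B = A + 2.00·(cos12°, sin12°) = (1.9563, 0.4158)
|BD| = 7.0560
circle(B,7.00) ∩ circle(D,9.00): a=1.2604, h=6.8856
  candidates: C₊=(3.6203,7.2152) cross=48.585; C₋=(2.8087,-6.5321) cross=-48.585
  mode + wants cross > 0 → take C=(3.6203,7.2152) (cross=48.585)
ex = (C−B)/|BC| = (0.2377,0.9713); ey = (-0.9713,0.2377)
P = B + -2.72·ex + -3.24·ey = (4.4568,-2.9964)

4.46 -3.00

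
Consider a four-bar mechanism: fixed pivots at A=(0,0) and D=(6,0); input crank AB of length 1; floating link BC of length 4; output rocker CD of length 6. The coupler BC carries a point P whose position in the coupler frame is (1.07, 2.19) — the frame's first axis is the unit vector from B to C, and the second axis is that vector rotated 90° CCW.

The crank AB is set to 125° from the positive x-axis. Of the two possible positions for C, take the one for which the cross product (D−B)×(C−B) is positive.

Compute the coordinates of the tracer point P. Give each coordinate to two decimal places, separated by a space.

A=(0,0), D=(6.00,0)
B = A + 1.00·(cos125°, sin125°) = (-0.5736, 0.8192)
|BD| = 6.6244
circle(B,4.00) ∩ circle(D,6.00): a=1.8026, h=3.5708
  candidates: C₊=(1.6568,4.1396) cross=23.654; C₋=(0.7737,-2.9471) cross=-23.654
  mode + wants cross > 0 → take C=(1.6568,4.1396) (cross=23.654)
ex = (C−B)/|BC| = (0.5576,0.8301); ey = (-0.8301,0.5576)
P = B + 1.07·ex + 2.19·ey = (-1.7949,2.9285)

-1.79 2.93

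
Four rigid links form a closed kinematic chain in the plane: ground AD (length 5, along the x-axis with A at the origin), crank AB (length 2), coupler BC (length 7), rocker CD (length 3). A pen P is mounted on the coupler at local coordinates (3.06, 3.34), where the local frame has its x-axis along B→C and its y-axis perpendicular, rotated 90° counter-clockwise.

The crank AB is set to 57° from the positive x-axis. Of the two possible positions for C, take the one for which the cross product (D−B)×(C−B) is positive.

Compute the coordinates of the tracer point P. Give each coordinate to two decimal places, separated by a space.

A=(0,0), D=(5.00,0)
B = A + 2.00·(cos57°, sin57°) = (1.0893, 1.6773)
|BD| = 4.2553
circle(B,7.00) ∩ circle(D,3.00): a=6.8277, h=1.5436
  candidates: C₊=(7.9726,0.4046) cross=6.568; C₋=(6.7557,-2.4326) cross=-6.568
  mode + wants cross > 0 → take C=(7.9726,0.4046) (cross=6.568)
ex = (C−B)/|BC| = (0.9833,-0.1818); ey = (0.1818,0.9833)
P = B + 3.06·ex + 3.34·ey = (4.7056,4.4053)

4.71 4.41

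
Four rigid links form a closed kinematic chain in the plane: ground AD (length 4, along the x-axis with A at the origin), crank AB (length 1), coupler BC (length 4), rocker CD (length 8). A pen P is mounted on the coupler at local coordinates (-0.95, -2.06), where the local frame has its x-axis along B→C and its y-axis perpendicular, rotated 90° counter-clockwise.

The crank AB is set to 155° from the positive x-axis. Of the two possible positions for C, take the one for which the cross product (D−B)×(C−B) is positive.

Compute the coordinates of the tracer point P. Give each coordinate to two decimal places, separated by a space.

1.34 0.71

A=(0,0), D=(4.00,0)
B = A + 1.00·(cos155°, sin155°) = (-0.9063, 0.4226)
|BD| = 4.9245
circle(B,4.00) ∩ circle(D,8.00): a=-2.4114, h=3.1914
  candidates: C₊=(-3.0349,3.8092) cross=15.716; C₋=(-3.5827,-2.5501) cross=-15.716
  mode + wants cross > 0 → take C=(-3.0349,3.8092) (cross=15.716)
ex = (C−B)/|BC| = (-0.5321,0.8467); ey = (-0.8467,-0.5321)
P = B + -0.95·ex + -2.06·ey = (1.3433,0.7145)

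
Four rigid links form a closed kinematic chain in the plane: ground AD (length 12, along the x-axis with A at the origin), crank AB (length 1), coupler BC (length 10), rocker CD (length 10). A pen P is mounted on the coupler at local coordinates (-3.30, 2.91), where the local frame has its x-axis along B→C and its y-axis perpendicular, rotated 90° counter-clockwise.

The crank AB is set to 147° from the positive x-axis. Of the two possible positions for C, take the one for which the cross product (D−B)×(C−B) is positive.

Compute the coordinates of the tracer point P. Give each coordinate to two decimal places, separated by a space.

-5.21 0.07

A=(0,0), D=(12.00,0)
B = A + 1.00·(cos147°, sin147°) = (-0.8387, 0.5446)
|BD| = 12.8502
circle(B,10.00) ∩ circle(D,10.00): a=6.4251, h=7.6628
  candidates: C₊=(5.9054,7.9282) cross=98.468; C₋=(5.2559,-7.3836) cross=-98.468
  mode + wants cross > 0 → take C=(5.9054,7.9282) (cross=98.468)
ex = (C−B)/|BC| = (0.6744,0.7384); ey = (-0.7384,0.6744)
P = B + -3.30·ex + 2.91·ey = (-5.2128,0.0706)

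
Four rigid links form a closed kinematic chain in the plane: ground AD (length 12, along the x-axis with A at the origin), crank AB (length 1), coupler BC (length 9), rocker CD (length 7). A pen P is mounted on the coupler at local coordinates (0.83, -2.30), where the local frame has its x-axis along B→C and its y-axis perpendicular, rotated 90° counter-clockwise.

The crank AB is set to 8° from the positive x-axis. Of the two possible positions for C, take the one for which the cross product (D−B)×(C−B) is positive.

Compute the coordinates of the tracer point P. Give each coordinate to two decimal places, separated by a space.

A=(0,0), D=(12.00,0)
B = A + 1.00·(cos8°, sin8°) = (0.9903, 0.1392)
|BD| = 11.0106
circle(B,9.00) ∩ circle(D,7.00): a=6.9584, h=5.7079
  candidates: C₊=(8.0203,5.7587) cross=62.847; C₋=(7.8760,-5.6562) cross=-62.847
  mode + wants cross > 0 → take C=(8.0203,5.7587) (cross=62.847)
ex = (C−B)/|BC| = (0.7811,0.6244); ey = (-0.6244,0.7811)
P = B + 0.83·ex + -2.30·ey = (3.0747,-1.1392)

3.07 -1.14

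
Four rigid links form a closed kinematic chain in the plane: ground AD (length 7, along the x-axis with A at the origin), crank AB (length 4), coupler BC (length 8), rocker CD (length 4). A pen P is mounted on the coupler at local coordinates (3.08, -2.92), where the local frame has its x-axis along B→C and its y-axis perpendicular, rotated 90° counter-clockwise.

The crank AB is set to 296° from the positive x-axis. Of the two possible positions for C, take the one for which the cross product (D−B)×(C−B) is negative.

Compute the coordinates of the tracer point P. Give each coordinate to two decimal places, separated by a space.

5.07 -6.25

A=(0,0), D=(7.00,0)
B = A + 4.00·(cos296°, sin296°) = (1.7535, -3.5952)
|BD| = 6.3601
circle(B,8.00) ∩ circle(D,4.00): a=6.9536, h=3.9557
  candidates: C₊=(5.2535,3.5986) cross=25.159; C₋=(9.7256,-2.9277) cross=-25.159
  mode - wants cross < 0 → take C=(9.7256,-2.9277) (cross=-25.159)
ex = (C−B)/|BC| = (0.9965,0.0834); ey = (-0.0834,0.9965)
P = B + 3.08·ex + -2.92·ey = (5.0664,-6.2480)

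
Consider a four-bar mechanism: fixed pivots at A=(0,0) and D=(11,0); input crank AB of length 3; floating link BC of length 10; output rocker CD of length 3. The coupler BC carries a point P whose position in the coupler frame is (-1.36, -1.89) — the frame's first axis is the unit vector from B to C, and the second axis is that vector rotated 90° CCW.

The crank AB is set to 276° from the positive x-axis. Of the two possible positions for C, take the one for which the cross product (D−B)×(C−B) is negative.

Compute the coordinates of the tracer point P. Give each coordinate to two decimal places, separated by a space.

-1.03 -4.88

A=(0,0), D=(11.00,0)
B = A + 3.00·(cos276°, sin276°) = (0.3136, -2.9836)
|BD| = 11.0951
circle(B,10.00) ∩ circle(D,3.00): a=9.6485, h=2.6282
  candidates: C₊=(8.8999,2.1423) cross=29.160; C₋=(10.3134,-2.9204) cross=-29.160
  mode - wants cross < 0 → take C=(10.3134,-2.9204) (cross=-29.160)
ex = (C−B)/|BC| = (1.0000,0.0063); ey = (-0.0063,1.0000)
P = B + -1.36·ex + -1.89·ey = (-1.0344,-4.8821)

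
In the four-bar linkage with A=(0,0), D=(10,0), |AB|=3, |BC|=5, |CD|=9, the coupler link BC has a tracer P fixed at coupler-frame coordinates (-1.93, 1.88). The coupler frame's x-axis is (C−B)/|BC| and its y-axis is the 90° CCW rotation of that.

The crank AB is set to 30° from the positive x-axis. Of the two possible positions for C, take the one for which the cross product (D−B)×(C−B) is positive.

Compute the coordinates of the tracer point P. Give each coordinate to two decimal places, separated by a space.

0.35 0.01

A=(0,0), D=(10.00,0)
B = A + 3.00·(cos30°, sin30°) = (2.5981, 1.5000)
|BD| = 7.5524
circle(B,5.00) ∩ circle(D,9.00): a=0.0688, h=4.9995
  candidates: C₊=(3.6584,6.3863) cross=37.758; C₋=(1.6725,-3.4136) cross=-37.758
  mode + wants cross > 0 → take C=(3.6584,6.3863) (cross=37.758)
ex = (C−B)/|BC| = (0.2121,0.9773); ey = (-0.9773,0.2121)
P = B + -1.93·ex + 1.88·ey = (0.3515,0.0126)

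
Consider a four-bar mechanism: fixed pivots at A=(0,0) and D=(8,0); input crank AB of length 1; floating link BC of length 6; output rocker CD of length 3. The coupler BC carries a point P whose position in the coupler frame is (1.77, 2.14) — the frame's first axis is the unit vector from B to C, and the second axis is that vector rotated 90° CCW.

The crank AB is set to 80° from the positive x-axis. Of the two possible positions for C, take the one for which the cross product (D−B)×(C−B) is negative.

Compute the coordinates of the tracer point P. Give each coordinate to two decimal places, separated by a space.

2.72 2.10

A=(0,0), D=(8.00,0)
B = A + 1.00·(cos80°, sin80°) = (0.1736, 0.9848)
|BD| = 7.8881
circle(B,6.00) ∩ circle(D,3.00): a=5.6555, h=2.0039
  candidates: C₊=(6.0351,2.2669) cross=15.807; C₋=(5.5347,-1.7095) cross=-15.807
  mode - wants cross < 0 → take C=(5.5347,-1.7095) (cross=-15.807)
ex = (C−B)/|BC| = (0.8935,-0.4490); ey = (0.4490,0.8935)
P = B + 1.77·ex + 2.14·ey = (2.7161,2.1021)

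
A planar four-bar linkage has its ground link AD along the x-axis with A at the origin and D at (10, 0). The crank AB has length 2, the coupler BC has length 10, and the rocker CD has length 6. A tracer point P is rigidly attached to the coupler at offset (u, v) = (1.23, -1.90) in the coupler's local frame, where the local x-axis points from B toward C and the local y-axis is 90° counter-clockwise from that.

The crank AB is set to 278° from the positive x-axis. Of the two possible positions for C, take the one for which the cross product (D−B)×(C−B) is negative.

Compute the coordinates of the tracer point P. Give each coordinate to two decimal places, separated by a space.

0.65 -4.21

A=(0,0), D=(10.00,0)
B = A + 2.00·(cos278°, sin278°) = (0.2783, -1.9805)
|BD| = 9.9213
circle(B,10.00) ∩ circle(D,6.00): a=8.1860, h=5.7436
  candidates: C₊=(7.1531,5.2816) cross=56.984; C₋=(9.4462,-5.9744) cross=-56.984
  mode - wants cross < 0 → take C=(9.4462,-5.9744) (cross=-56.984)
ex = (C−B)/|BC| = (0.9168,-0.3994); ey = (0.3994,0.9168)
P = B + 1.23·ex + -1.90·ey = (0.6472,-4.2137)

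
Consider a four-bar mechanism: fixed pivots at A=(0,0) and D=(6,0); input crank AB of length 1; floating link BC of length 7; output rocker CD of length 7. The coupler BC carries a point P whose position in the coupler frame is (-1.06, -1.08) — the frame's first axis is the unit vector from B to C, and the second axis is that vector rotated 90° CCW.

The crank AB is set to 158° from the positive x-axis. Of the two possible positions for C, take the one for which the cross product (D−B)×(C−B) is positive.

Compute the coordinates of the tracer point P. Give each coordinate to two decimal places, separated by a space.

-0.59 -1.10

A=(0,0), D=(6.00,0)
B = A + 1.00·(cos158°, sin158°) = (-0.9272, 0.3746)
|BD| = 6.9373
circle(B,7.00) ∩ circle(D,7.00): a=3.4687, h=6.0802
  candidates: C₊=(2.8647,6.2586) cross=42.180; C₋=(2.2081,-5.8840) cross=-42.180
  mode + wants cross > 0 → take C=(2.8647,6.2586) (cross=42.180)
ex = (C−B)/|BC| = (0.5417,0.8406); ey = (-0.8406,0.5417)
P = B + -1.06·ex + -1.08·ey = (-0.5936,-1.1014)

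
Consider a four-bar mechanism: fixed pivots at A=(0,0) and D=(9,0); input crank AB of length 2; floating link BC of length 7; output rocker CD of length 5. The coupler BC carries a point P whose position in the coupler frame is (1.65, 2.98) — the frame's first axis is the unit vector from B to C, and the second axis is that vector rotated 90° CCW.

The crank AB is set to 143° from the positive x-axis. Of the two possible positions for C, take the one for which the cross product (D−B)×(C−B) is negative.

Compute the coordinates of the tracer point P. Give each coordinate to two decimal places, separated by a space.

1.30 3.00

A=(0,0), D=(9.00,0)
B = A + 2.00·(cos143°, sin143°) = (-1.5973, 1.2036)
|BD| = 10.6654
circle(B,7.00) ∩ circle(D,5.00): a=6.4578, h=2.7012
  candidates: C₊=(5.1241,3.1588) cross=28.809; C₋=(4.5145,-2.2091) cross=-28.809
  mode - wants cross < 0 → take C=(4.5145,-2.2091) (cross=-28.809)
ex = (C−B)/|BC| = (0.8731,-0.4875); ey = (0.4875,0.8731)
P = B + 1.65·ex + 2.98·ey = (1.2962,3.0011)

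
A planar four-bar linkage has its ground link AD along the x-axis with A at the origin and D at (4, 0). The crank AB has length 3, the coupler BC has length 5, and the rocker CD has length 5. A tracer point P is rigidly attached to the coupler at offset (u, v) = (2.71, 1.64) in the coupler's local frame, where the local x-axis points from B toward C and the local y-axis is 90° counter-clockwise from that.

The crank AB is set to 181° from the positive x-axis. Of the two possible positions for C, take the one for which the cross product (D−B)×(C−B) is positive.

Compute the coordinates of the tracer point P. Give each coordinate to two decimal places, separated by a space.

A=(0,0), D=(4.00,0)
B = A + 3.00·(cos181°, sin181°) = (-2.9995, -0.0524)
|BD| = 6.9997
circle(B,5.00) ∩ circle(D,5.00): a=3.4999, h=3.5708
  candidates: C₊=(0.4735,3.5446) cross=24.995; C₋=(0.5269,-3.5969) cross=-24.995
  mode + wants cross > 0 → take C=(0.4735,3.5446) (cross=24.995)
ex = (C−B)/|BC| = (0.6946,0.7194); ey = (-0.7194,0.6946)
P = B + 2.71·ex + 1.64·ey = (-2.2969,3.0363)

-2.30 3.04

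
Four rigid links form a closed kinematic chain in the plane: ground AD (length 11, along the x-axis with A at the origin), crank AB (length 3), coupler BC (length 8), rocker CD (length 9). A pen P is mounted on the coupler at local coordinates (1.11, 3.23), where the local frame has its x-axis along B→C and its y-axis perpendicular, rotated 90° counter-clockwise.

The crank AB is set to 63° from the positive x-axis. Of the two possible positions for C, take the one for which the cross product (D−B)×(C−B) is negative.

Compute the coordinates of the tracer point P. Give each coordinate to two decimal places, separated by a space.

4.77 2.48

A=(0,0), D=(11.00,0)
B = A + 3.00·(cos63°, sin63°) = (1.3620, 2.6730)
|BD| = 10.0018
circle(B,8.00) ∩ circle(D,9.00): a=4.1511, h=6.8388
  candidates: C₊=(7.1897,8.1536) cross=68.400; C₋=(3.5344,-5.0264) cross=-68.400
  mode - wants cross < 0 → take C=(3.5344,-5.0264) (cross=-68.400)
ex = (C−B)/|BC| = (0.2716,-0.9624); ey = (0.9624,0.2716)
P = B + 1.11·ex + 3.23·ey = (4.7720,2.4818)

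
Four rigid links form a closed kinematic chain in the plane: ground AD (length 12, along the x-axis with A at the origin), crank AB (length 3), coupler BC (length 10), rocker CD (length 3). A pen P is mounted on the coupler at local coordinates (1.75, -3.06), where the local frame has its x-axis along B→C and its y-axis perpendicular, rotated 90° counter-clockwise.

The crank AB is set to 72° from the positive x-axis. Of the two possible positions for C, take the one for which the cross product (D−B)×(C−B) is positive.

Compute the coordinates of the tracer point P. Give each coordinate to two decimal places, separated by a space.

2.66 -0.22

A=(0,0), D=(12.00,0)
B = A + 3.00·(cos72°, sin72°) = (0.9271, 2.8532)
|BD| = 11.4346
circle(B,10.00) ∩ circle(D,3.00): a=9.6965, h=2.4451
  candidates: C₊=(10.9269,2.8015) cross=27.959; C₋=(9.7067,-1.9341) cross=-27.959
  mode + wants cross > 0 → take C=(10.9269,2.8015) (cross=27.959)
ex = (C−B)/|BC| = (1.0000,-0.0052); ey = (0.0052,1.0000)
P = B + 1.75·ex + -3.06·ey = (2.6612,-0.2158)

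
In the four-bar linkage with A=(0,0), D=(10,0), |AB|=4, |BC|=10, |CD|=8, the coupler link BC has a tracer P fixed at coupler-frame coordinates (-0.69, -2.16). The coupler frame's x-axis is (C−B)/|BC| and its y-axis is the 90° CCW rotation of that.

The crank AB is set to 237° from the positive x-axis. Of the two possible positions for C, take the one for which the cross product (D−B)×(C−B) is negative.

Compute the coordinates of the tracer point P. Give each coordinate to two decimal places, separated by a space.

A=(0,0), D=(10.00,0)
B = A + 4.00·(cos237°, sin237°) = (-2.1786, -3.3547)
|BD| = 12.6321
circle(B,10.00) ∩ circle(D,8.00): a=7.7410, h=6.3306
  candidates: C₊=(3.6033,4.8044) cross=79.969; C₋=(6.9657,-7.4022) cross=-79.969
  mode - wants cross < 0 → take C=(6.9657,-7.4022) (cross=-79.969)
ex = (C−B)/|BC| = (0.9144,-0.4048); ey = (0.4048,0.9144)
P = B + -0.69·ex + -2.16·ey = (-3.6838,-5.0506)

-3.68 -5.05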